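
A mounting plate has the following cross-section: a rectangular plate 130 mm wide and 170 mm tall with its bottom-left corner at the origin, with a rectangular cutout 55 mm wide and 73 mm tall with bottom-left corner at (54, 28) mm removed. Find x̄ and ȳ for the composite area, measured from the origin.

x̄ = 61.34 mm, ȳ = 89.55 mm

Part | A | x̄ᵢ | ȳᵢ | A·x̄ᵢ | A·ȳᵢ
plate | 22100.00 | 65.00 | 85.00 | 1436500.00 | 1878500.00
hole | -4015.00 | 81.50 | 64.50 | -327222.50 | -258967.50
Σ | 18085.00 |  |  | 1109277.50 | 1619532.50
x̄ = 1109277.50 / 18085.00 = 61.34 mm
ȳ = 1619532.50 / 18085.00 = 89.55 mm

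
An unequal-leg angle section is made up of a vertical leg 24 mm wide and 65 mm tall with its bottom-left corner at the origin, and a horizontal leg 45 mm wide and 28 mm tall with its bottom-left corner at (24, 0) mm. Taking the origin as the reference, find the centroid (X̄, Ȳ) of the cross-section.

Part | A | x̄ᵢ | ȳᵢ | A·x̄ᵢ | A·ȳᵢ
vertical leg | 1560.00 | 12.00 | 32.50 | 18720.00 | 50700.00
horizontal leg | 1260.00 | 46.50 | 14.00 | 58590.00 | 17640.00
Σ | 2820.00 |  |  | 77310.00 | 68340.00
X̄ = 77310.00 / 2820.00 = 27.41 mm
Ȳ = 68340.00 / 2820.00 = 24.23 mm

X̄ = 27.41 mm, Ȳ = 24.23 mm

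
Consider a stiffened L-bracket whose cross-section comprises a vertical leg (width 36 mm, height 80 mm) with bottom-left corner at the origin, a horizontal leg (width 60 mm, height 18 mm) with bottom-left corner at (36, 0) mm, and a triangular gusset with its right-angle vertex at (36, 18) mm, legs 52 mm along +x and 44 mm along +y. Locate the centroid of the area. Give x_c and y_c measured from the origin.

vertical leg: A = 36 × 80 = 2880.00, centroid at (18.00, 40.00).
horizontal leg: A = 60 × 18 = 1080.00, centroid at (66.00, 9.00).
gusset: A = ½·52·44 = 1144.00, centroid at (53.33, 32.67).
ΣA = 5104.00 mm²
ΣAx_c = (2880.00)(18.00) + (1080.00)(66.00) + (1144.00)(53.33) = 184133.33 mm³
ΣAy_c = (2880.00)(40.00) + (1080.00)(9.00) + (1144.00)(32.67) = 162290.67 mm³
x_c = 184133.33 / 5104.00 = 36.08 mm
y_c = 162290.67 / 5104.00 = 31.80 mm

x_c = 36.08 mm, y_c = 31.80 mm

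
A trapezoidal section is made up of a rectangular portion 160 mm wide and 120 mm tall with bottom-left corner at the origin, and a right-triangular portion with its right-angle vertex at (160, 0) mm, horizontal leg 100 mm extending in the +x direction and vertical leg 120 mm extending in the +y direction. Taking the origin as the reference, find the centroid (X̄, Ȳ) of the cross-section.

rectangular portion: A = 160 × 120 = 19200.00, centroid at (80.00, 60.00).
triangular portion: A = ½·100·120 = 6000.00, centroid at (193.33, 40.00).
ΣA = 25200.00 mm²
ΣAX̄ = (19200.00)(80.00) + (6000.00)(193.33) = 2696000.00 mm³
ΣAȲ = (19200.00)(60.00) + (6000.00)(40.00) = 1392000.00 mm³
X̄ = 2696000.00 / 25200.00 = 106.98 mm
Ȳ = 1392000.00 / 25200.00 = 55.24 mm

X̄ = 106.98 mm, Ȳ = 55.24 mm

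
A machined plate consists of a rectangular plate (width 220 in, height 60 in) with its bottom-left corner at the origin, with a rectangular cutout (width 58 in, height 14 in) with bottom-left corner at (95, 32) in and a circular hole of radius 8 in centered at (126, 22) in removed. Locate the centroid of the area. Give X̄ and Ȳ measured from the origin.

plate: A = 220 × 60 = 13200.00, centroid at (110.00, 30.00).
hole 1: A = −(58 × 14) = -812.00, centroid at (124.00, 39.00).
hole 2: A = −π·8² = -201.06, centroid at (126.00, 22.00).
ΣA = 12186.94 in²
ΣAX̄ = (13200.00)(110.00) + (-812.00)(124.00) + (-201.06)(126.00) = 1325978.20 in³
ΣAȲ = (13200.00)(30.00) + (-812.00)(39.00) + (-201.06)(22.00) = 359908.64 in³
X̄ = 1325978.20 / 12186.94 = 108.80 in
Ȳ = 359908.64 / 12186.94 = 29.53 in

X̄ = 108.80 in, Ȳ = 29.53 in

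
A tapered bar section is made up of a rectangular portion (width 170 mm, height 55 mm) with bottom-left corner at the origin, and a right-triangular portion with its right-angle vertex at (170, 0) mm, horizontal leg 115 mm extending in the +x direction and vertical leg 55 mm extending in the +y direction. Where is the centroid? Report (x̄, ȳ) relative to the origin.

x̄ = 116.17 mm, ȳ = 25.18 mm

Part | A | x̄ᵢ | ȳᵢ | A·x̄ᵢ | A·ȳᵢ
rectangular portion | 9350.00 | 85.00 | 27.50 | 794750.00 | 257125.00
triangular portion | 3162.50 | 208.33 | 18.33 | 658854.17 | 57979.17
Σ | 12512.50 |  |  | 1453604.17 | 315104.17
x̄ = 1453604.17 / 12512.50 = 116.17 mm
ȳ = 315104.17 / 12512.50 = 25.18 mm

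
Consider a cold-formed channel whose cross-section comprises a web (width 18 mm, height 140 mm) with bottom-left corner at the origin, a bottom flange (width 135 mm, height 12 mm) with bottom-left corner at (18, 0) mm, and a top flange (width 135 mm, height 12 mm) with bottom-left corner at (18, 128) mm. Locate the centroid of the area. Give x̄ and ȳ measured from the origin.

web: A = 18 × 140 = 2520.00, centroid at (9.00, 70.00).
bottom flange: A = 135 × 12 = 1620.00, centroid at (85.50, 6.00).
top flange: A = 135 × 12 = 1620.00, centroid at (85.50, 134.00).
ΣA = 5760.00 mm²
ΣAx̄ = (2520.00)(9.00) + (1620.00)(85.50) + (1620.00)(85.50) = 299700.00 mm³
ΣAȳ = (2520.00)(70.00) + (1620.00)(6.00) + (1620.00)(134.00) = 403200.00 mm³
x̄ = 299700.00 / 5760.00 = 52.03 mm
ȳ = 403200.00 / 5760.00 = 70.00 mm

x̄ = 52.03 mm, ȳ = 70.00 mm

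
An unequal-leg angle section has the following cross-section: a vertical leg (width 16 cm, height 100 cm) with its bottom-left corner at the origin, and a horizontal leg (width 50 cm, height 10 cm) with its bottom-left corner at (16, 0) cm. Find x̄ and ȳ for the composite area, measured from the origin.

vertical leg: A = 16 × 100 = 1600.00, centroid at (8.00, 50.00).
horizontal leg: A = 50 × 10 = 500.00, centroid at (41.00, 5.00).
ΣA = 2100.00 cm²
ΣAx̄ = (1600.00)(8.00) + (500.00)(41.00) = 33300.00 cm³
ΣAȳ = (1600.00)(50.00) + (500.00)(5.00) = 82500.00 cm³
x̄ = 33300.00 / 2100.00 = 15.86 cm
ȳ = 82500.00 / 2100.00 = 39.29 cm

x̄ = 15.86 cm, ȳ = 39.29 cm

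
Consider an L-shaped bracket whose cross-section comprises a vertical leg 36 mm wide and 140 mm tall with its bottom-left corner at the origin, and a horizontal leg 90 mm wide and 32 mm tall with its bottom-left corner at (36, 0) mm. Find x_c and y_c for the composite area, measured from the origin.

Part | A | x̄ᵢ | ȳᵢ | A·x̄ᵢ | A·ȳᵢ
vertical leg | 5040.00 | 18.00 | 70.00 | 90720.00 | 352800.00
horizontal leg | 2880.00 | 81.00 | 16.00 | 233280.00 | 46080.00
Σ | 7920.00 |  |  | 324000.00 | 398880.00
x_c = 324000.00 / 7920.00 = 40.91 mm
y_c = 398880.00 / 7920.00 = 50.36 mm

x_c = 40.91 mm, y_c = 50.36 mm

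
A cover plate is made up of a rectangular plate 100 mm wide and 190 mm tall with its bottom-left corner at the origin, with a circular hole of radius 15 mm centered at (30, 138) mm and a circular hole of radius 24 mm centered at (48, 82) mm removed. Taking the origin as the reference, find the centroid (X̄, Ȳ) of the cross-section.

plate: A = 100 × 190 = 19000.00, centroid at (50.00, 95.00).
hole 1: A = −π·15² = -706.86, centroid at (30.00, 138.00).
hole 2: A = −π·24² = -1809.56, centroid at (48.00, 82.00).
ΣA = 16483.58 mm², ΣAX̄ = 841935.50 mm³, ΣAȲ = 1559069.84 mm³.
X̄ = 841935.50/16483.58 = 51.08 mm; Ȳ = 1559069.84/16483.58 = 94.58 mm.

X̄ = 51.08 mm, Ȳ = 94.58 mm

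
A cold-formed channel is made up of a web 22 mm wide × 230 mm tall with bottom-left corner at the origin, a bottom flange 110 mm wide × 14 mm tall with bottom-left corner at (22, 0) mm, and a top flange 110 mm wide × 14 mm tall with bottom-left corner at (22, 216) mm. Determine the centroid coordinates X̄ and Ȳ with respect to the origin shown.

X̄ = 35.97 mm, Ȳ = 115.00 mm

Part | A | x̄ᵢ | ȳᵢ | A·x̄ᵢ | A·ȳᵢ
web | 5060.00 | 11.00 | 115.00 | 55660.00 | 581900.00
bottom flange | 1540.00 | 77.00 | 7.00 | 118580.00 | 10780.00
top flange | 1540.00 | 77.00 | 223.00 | 118580.00 | 343420.00
Σ | 8140.00 |  |  | 292820.00 | 936100.00
X̄ = 292820.00 / 8140.00 = 35.97 mm
Ȳ = 936100.00 / 8140.00 = 115.00 mm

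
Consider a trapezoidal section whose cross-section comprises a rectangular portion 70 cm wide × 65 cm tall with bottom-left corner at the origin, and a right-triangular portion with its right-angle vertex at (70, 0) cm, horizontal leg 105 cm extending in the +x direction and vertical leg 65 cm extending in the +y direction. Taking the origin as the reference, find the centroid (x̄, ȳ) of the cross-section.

x̄ = 65.00 cm, ȳ = 27.86 cm

rectangular portion: A = 70 × 65 = 4550.00, centroid at (35.00, 32.50).
triangular portion: A = ½·105·65 = 3412.50, centroid at (105.00, 21.67).
ΣA = 7962.50 cm², ΣAx̄ = 517562.50 cm³, ΣAȳ = 221812.50 cm³.
x̄ = 517562.50/7962.50 = 65.00 cm; ȳ = 221812.50/7962.50 = 27.86 cm.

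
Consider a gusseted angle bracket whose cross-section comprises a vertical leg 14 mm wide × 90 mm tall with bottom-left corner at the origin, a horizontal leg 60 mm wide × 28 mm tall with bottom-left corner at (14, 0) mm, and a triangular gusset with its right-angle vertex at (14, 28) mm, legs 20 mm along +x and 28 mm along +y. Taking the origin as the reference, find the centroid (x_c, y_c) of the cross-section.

x_c = 27.49 mm, y_c = 28.16 mm

vertical leg: A = 14 × 90 = 1260.00, centroid at (7.00, 45.00).
horizontal leg: A = 60 × 28 = 1680.00, centroid at (44.00, 14.00).
gusset: A = ½·20·28 = 280.00, centroid at (20.67, 37.33).
ΣA = 3220.00 mm², ΣAx_c = 88526.67 mm³, ΣAy_c = 90673.33 mm³.
x_c = 88526.67/3220.00 = 27.49 mm; y_c = 90673.33/3220.00 = 28.16 mm.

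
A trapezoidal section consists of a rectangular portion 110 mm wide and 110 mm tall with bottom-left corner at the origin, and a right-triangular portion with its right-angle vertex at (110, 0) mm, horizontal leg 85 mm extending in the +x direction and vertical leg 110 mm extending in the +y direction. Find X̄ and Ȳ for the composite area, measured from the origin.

X̄ = 78.22 mm, Ȳ = 49.89 mm

rectangular portion: A = 110 × 110 = 12100.00, centroid at (55.00, 55.00).
triangular portion: A = ½·85·110 = 4675.00, centroid at (138.33, 36.67).
ΣA = 16775.00 mm²
ΣAX̄ = (12100.00)(55.00) + (4675.00)(138.33) = 1312208.33 mm³
ΣAȲ = (12100.00)(55.00) + (4675.00)(36.67) = 836916.67 mm³
X̄ = 1312208.33 / 16775.00 = 78.22 mm
Ȳ = 836916.67 / 16775.00 = 49.89 mm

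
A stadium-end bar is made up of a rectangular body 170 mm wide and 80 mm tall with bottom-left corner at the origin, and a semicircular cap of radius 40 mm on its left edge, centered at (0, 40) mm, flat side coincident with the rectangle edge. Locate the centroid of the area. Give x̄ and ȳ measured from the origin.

x̄ = 69.09 mm, ȳ = 40.00 mm

Part | A | x̄ᵢ | ȳᵢ | A·x̄ᵢ | A·ȳᵢ
rectangular body | 13600.00 | 85.00 | 40.00 | 1156000.00 | 544000.00
semicircular end | 2513.27 | -16.98 | 40.00 | -42666.67 | 100530.96
Σ | 16113.27 |  |  | 1113333.33 | 644530.96
x̄ = 1113333.33 / 16113.27 = 69.09 mm
ȳ = 644530.96 / 16113.27 = 40.00 mm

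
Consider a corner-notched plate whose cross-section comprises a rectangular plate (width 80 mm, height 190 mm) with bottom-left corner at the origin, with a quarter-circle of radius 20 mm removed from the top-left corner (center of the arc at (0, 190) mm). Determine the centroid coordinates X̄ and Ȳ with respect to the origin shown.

plate: A = 80 × 190 = 15200.00, centroid at (40.00, 95.00).
removed quarter-circle: A = −¼π·20² = -314.16, centroid at (8.49, 181.51).
ΣA = 14885.84 mm²
ΣAX̄ = (15200.00)(40.00) + (-314.16)(8.49) = 605333.33 mm³
ΣAȲ = (15200.00)(95.00) + (-314.16)(181.51) = 1386976.41 mm³
X̄ = 605333.33 / 14885.84 = 40.67 mm
Ȳ = 1386976.41 / 14885.84 = 93.17 mm

X̄ = 40.67 mm, Ȳ = 93.17 mm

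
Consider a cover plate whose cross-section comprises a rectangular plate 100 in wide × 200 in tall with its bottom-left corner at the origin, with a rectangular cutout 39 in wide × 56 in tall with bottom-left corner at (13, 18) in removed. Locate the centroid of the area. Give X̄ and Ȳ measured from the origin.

X̄ = 52.15 in, Ȳ = 106.62 in

Part | A | x̄ᵢ | ȳᵢ | A·x̄ᵢ | A·ȳᵢ
plate | 20000.00 | 50.00 | 100.00 | 1000000.00 | 2000000.00
hole | -2184.00 | 32.50 | 46.00 | -70980.00 | -100464.00
Σ | 17816.00 |  |  | 929020.00 | 1899536.00
X̄ = 929020.00 / 17816.00 = 52.15 in
Ȳ = 1899536.00 / 17816.00 = 106.62 in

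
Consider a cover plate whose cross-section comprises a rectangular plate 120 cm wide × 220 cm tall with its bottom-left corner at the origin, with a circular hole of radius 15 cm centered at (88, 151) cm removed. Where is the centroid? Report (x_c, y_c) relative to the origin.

x_c = 59.23 cm, y_c = 108.87 cm

plate: A = 120 × 220 = 26400.00, centroid at (60.00, 110.00).
hole: A = −π·15² = -706.86, centroid at (88.00, 151.00).
ΣA = 25693.14 cm², ΣAx_c = 1521796.47 cm³, ΣAy_c = 2797264.39 cm³.
x_c = 1521796.47/25693.14 = 59.23 cm; y_c = 2797264.39/25693.14 = 108.87 cm.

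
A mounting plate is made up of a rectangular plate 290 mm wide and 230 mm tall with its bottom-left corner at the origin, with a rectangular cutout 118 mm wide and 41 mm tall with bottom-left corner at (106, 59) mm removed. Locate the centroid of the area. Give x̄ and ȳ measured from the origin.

x̄ = 143.44 mm, ȳ = 117.78 mm

Part | A | x̄ᵢ | ȳᵢ | A·x̄ᵢ | A·ȳᵢ
plate | 66700.00 | 145.00 | 115.00 | 9671500.00 | 7670500.00
hole | -4838.00 | 165.00 | 79.50 | -798270.00 | -384621.00
Σ | 61862.00 |  |  | 8873230.00 | 7285879.00
x̄ = 8873230.00 / 61862.00 = 143.44 mm
ȳ = 7285879.00 / 61862.00 = 117.78 mm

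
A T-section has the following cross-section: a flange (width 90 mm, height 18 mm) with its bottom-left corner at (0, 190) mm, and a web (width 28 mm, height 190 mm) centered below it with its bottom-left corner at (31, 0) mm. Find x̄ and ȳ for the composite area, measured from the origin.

Part | A | x̄ᵢ | ȳᵢ | A·x̄ᵢ | A·ȳᵢ
web | 5320.00 | 45.00 | 95.00 | 239400.00 | 505400.00
flange | 1620.00 | 45.00 | 199.00 | 72900.00 | 322380.00
Σ | 6940.00 |  |  | 312300.00 | 827780.00
x̄ = 312300.00 / 6940.00 = 45.00 mm
ȳ = 827780.00 / 6940.00 = 119.28 mm

x̄ = 45.00 mm, ȳ = 119.28 mm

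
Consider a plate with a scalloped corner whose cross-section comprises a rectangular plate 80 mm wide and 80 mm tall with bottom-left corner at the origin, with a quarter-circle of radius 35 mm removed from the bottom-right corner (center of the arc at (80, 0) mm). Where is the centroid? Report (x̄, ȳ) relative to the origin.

x̄ = 35.55 mm, ȳ = 44.45 mm

plate: A = 80 × 80 = 6400.00, centroid at (40.00, 40.00).
removed quarter-circle: A = −¼π·35² = -962.11, centroid at (65.15, 14.85).
ΣA = 5437.89 mm², ΣAx̄ = 193322.65 mm³, ΣAȳ = 241708.33 mm³.
x̄ = 193322.65/5437.89 = 35.55 mm; ȳ = 241708.33/5437.89 = 44.45 mm.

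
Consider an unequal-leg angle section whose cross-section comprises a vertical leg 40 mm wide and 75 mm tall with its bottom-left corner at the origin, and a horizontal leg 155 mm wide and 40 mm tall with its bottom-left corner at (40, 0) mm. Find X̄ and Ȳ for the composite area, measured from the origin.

vertical leg: A = 40 × 75 = 3000.00, centroid at (20.00, 37.50).
horizontal leg: A = 155 × 40 = 6200.00, centroid at (117.50, 20.00).
ΣA = 9200.00 mm²
ΣAX̄ = (3000.00)(20.00) + (6200.00)(117.50) = 788500.00 mm³
ΣAȲ = (3000.00)(37.50) + (6200.00)(20.00) = 236500.00 mm³
X̄ = 788500.00 / 9200.00 = 85.71 mm
Ȳ = 236500.00 / 9200.00 = 25.71 mm

X̄ = 85.71 mm, Ȳ = 25.71 mm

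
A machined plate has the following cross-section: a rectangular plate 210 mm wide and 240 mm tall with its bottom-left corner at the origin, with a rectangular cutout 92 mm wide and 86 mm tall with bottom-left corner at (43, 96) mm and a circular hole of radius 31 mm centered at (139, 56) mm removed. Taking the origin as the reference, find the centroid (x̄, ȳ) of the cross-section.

x̄ = 105.61 mm, ȳ = 121.09 mm

plate: A = 210 × 240 = 50400.00, centroid at (105.00, 120.00).
hole 1: A = −(92 × 86) = -7912.00, centroid at (89.00, 139.00).
hole 2: A = −π·31² = -3019.07, centroid at (139.00, 56.00).
ΣA = 39468.93 mm²
ΣAx̄ = (50400.00)(105.00) + (-7912.00)(89.00) + (-3019.07)(139.00) = 4168181.19 mm³
ΣAȳ = (50400.00)(120.00) + (-7912.00)(139.00) + (-3019.07)(56.00) = 4779164.05 mm³
x̄ = 4168181.19 / 39468.93 = 105.61 mm
ȳ = 4779164.05 / 39468.93 = 121.09 mm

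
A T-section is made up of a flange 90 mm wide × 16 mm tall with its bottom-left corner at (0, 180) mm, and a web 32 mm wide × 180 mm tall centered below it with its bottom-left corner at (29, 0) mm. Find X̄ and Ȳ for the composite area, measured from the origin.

web: A = 32 × 180 = 5760.00, centroid at (45.00, 90.00).
flange: A = 90 × 16 = 1440.00, centroid at (45.00, 188.00).
ΣA = 7200.00 mm², ΣAX̄ = 324000.00 mm³, ΣAȲ = 789120.00 mm³.
X̄ = 324000.00/7200.00 = 45.00 mm; Ȳ = 789120.00/7200.00 = 109.60 mm.

X̄ = 45.00 mm, Ȳ = 109.60 mm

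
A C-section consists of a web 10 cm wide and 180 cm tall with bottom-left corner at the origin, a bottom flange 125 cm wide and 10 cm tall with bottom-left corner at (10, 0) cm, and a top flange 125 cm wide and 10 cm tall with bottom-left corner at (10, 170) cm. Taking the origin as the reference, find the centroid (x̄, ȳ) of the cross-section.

x̄ = 44.24 cm, ȳ = 90.00 cm

web: A = 10 × 180 = 1800.00, centroid at (5.00, 90.00).
bottom flange: A = 125 × 10 = 1250.00, centroid at (72.50, 5.00).
top flange: A = 125 × 10 = 1250.00, centroid at (72.50, 175.00).
ΣA = 4300.00 cm², ΣAx̄ = 190250.00 cm³, ΣAȳ = 387000.00 cm³.
x̄ = 190250.00/4300.00 = 44.24 cm; ȳ = 387000.00/4300.00 = 90.00 cm.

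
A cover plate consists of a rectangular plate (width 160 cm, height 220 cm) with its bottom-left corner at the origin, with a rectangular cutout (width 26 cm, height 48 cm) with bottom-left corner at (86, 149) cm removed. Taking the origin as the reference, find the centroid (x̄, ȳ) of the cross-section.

x̄ = 79.30 cm, ȳ = 107.68 cm

plate: A = 160 × 220 = 35200.00, centroid at (80.00, 110.00).
hole: A = −(26 × 48) = -1248.00, centroid at (99.00, 173.00).
ΣA = 33952.00 cm²
ΣAx̄ = (35200.00)(80.00) + (-1248.00)(99.00) = 2692448.00 cm³
ΣAȳ = (35200.00)(110.00) + (-1248.00)(173.00) = 3656096.00 cm³
x̄ = 2692448.00 / 33952.00 = 79.30 cm
ȳ = 3656096.00 / 33952.00 = 107.68 cm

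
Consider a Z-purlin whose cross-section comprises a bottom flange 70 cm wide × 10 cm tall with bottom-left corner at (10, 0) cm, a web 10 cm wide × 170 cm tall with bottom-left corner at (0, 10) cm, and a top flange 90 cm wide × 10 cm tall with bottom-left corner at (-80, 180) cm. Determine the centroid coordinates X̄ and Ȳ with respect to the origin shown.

X̄ = 2.58 cm, Ȳ = 100.45 cm

bottom flange: A = 70 × 10 = 700.00, centroid at (45.00, 5.00).
web: A = 10 × 170 = 1700.00, centroid at (5.00, 95.00).
top flange: A = 90 × 10 = 900.00, centroid at (-35.00, 185.00).
ΣA = 3300.00 cm²
ΣAX̄ = (700.00)(45.00) + (1700.00)(5.00) + (900.00)(-35.00) = 8500.00 cm³
ΣAȲ = (700.00)(5.00) + (1700.00)(95.00) + (900.00)(185.00) = 331500.00 cm³
X̄ = 8500.00 / 3300.00 = 2.58 cm
Ȳ = 331500.00 / 3300.00 = 100.45 cm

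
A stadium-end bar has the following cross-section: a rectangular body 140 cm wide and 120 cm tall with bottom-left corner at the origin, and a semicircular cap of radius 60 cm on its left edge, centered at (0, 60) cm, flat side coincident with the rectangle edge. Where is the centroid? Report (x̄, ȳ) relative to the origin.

x̄ = 45.96 cm, ȳ = 60.00 cm

Part | A | x̄ᵢ | ȳᵢ | A·x̄ᵢ | A·ȳᵢ
rectangular body | 16800.00 | 70.00 | 60.00 | 1176000.00 | 1008000.00
semicircular end | 5654.87 | -25.46 | 60.00 | -144000.00 | 339292.01
Σ | 22454.87 |  |  | 1032000.00 | 1347292.01
x̄ = 1032000.00 / 22454.87 = 45.96 cm
ȳ = 1347292.01 / 22454.87 = 60.00 cm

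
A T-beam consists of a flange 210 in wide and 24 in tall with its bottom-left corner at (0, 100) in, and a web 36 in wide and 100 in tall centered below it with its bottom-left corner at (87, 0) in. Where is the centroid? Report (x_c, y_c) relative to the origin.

x_c = 105.00 in, y_c = 86.17 in

web: A = 36 × 100 = 3600.00, centroid at (105.00, 50.00).
flange: A = 210 × 24 = 5040.00, centroid at (105.00, 112.00).
ΣA = 8640.00 in²
ΣAx_c = (3600.00)(105.00) + (5040.00)(105.00) = 907200.00 in³
ΣAy_c = (3600.00)(50.00) + (5040.00)(112.00) = 744480.00 in³
x_c = 907200.00 / 8640.00 = 105.00 in
y_c = 744480.00 / 8640.00 = 86.17 in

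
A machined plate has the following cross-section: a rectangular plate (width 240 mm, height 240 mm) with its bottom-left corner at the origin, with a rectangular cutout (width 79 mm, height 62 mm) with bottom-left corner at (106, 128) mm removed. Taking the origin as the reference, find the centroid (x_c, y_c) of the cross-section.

Part | A | x̄ᵢ | ȳᵢ | A·x̄ᵢ | A·ȳᵢ
plate | 57600.00 | 120.00 | 120.00 | 6912000.00 | 6912000.00
hole | -4898.00 | 145.50 | 159.00 | -712659.00 | -778782.00
Σ | 52702.00 |  |  | 6199341.00 | 6133218.00
x_c = 6199341.00 / 52702.00 = 117.63 mm
y_c = 6133218.00 / 52702.00 = 116.38 mm

x_c = 117.63 mm, y_c = 116.38 mm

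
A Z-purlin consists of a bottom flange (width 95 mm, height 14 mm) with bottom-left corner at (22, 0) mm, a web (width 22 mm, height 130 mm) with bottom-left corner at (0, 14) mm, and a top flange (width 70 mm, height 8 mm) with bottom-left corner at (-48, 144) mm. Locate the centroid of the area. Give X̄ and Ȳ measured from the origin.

X̄ = 24.55 mm, Ȳ = 66.97 mm

bottom flange: A = 95 × 14 = 1330.00, centroid at (69.50, 7.00).
web: A = 22 × 130 = 2860.00, centroid at (11.00, 79.00).
top flange: A = 70 × 8 = 560.00, centroid at (-13.00, 148.00).
ΣA = 4750.00 mm²
ΣAX̄ = (1330.00)(69.50) + (2860.00)(11.00) + (560.00)(-13.00) = 116615.00 mm³
ΣAȲ = (1330.00)(7.00) + (2860.00)(79.00) + (560.00)(148.00) = 318130.00 mm³
X̄ = 116615.00 / 4750.00 = 24.55 mm
Ȳ = 318130.00 / 4750.00 = 66.97 mm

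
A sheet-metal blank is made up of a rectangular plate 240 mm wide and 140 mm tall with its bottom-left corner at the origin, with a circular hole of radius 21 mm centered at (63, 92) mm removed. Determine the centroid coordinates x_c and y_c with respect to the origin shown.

Part | A | x̄ᵢ | ȳᵢ | A·x̄ᵢ | A·ȳᵢ
plate | 33600.00 | 120.00 | 70.00 | 4032000.00 | 2352000.00
hole | -1385.44 | 63.00 | 92.00 | -87282.87 | -127460.70
Σ | 32214.56 |  |  | 3944717.13 | 2224539.30
x_c = 3944717.13 / 32214.56 = 122.45 mm
y_c = 2224539.30 / 32214.56 = 69.05 mm

x_c = 122.45 mm, y_c = 69.05 mm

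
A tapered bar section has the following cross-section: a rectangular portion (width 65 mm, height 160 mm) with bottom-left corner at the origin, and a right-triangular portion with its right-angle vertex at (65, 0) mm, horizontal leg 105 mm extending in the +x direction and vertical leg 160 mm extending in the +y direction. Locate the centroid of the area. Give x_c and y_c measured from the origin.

Part | A | x̄ᵢ | ȳᵢ | A·x̄ᵢ | A·ȳᵢ
rectangular portion | 10400.00 | 32.50 | 80.00 | 338000.00 | 832000.00
triangular portion | 8400.00 | 100.00 | 53.33 | 840000.00 | 448000.00
Σ | 18800.00 |  |  | 1178000.00 | 1280000.00
x_c = 1178000.00 / 18800.00 = 62.66 mm
y_c = 1280000.00 / 18800.00 = 68.09 mm

x_c = 62.66 mm, y_c = 68.09 mm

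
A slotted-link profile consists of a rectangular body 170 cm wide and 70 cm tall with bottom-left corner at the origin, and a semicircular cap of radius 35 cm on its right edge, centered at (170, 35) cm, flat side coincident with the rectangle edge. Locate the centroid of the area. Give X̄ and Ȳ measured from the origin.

rectangular body: A = 170 × 70 = 11900.00, centroid at (85.00, 35.00).
semicircular end: A = ½π·35² = 1924.23, centroid at (184.85, 35.00).
ΣA = 13824.23 cm², ΣAX̄ = 1367201.67 cm³, ΣAȲ = 483847.89 cm³.
X̄ = 1367201.67/13824.23 = 98.90 cm; Ȳ = 483847.89/13824.23 = 35.00 cm.

X̄ = 98.90 cm, Ȳ = 35.00 cm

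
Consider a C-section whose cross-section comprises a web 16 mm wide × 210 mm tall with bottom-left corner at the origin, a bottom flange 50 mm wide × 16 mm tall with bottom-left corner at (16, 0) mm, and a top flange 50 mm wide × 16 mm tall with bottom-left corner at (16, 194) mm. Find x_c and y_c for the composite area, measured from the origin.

x_c = 18.65 mm, y_c = 105.00 mm

web: A = 16 × 210 = 3360.00, centroid at (8.00, 105.00).
bottom flange: A = 50 × 16 = 800.00, centroid at (41.00, 8.00).
top flange: A = 50 × 16 = 800.00, centroid at (41.00, 202.00).
ΣA = 4960.00 mm², ΣAx_c = 92480.00 mm³, ΣAy_c = 520800.00 mm³.
x_c = 92480.00/4960.00 = 18.65 mm; y_c = 520800.00/4960.00 = 105.00 mm.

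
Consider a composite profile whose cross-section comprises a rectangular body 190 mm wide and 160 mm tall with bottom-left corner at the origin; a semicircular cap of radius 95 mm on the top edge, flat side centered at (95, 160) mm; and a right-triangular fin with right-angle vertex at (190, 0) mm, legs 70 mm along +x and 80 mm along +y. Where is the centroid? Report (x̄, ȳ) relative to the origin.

x̄ = 101.99 mm, ȳ = 112.85 mm

rectangular body: A = 190 × 160 = 30400.00, centroid at (95.00, 80.00).
semicircular top: A = ½π·95² = 14176.44, centroid at (95.00, 200.32).
triangular fin: A = ½·70·80 = 2800.00, centroid at (213.33, 26.67).
ΣA = 47376.44 mm², ΣAx̄ = 4832094.83 mm³, ΣAȳ = 5346479.90 mm³.
x̄ = 4832094.83/47376.44 = 101.99 mm; ȳ = 5346479.90/47376.44 = 112.85 mm.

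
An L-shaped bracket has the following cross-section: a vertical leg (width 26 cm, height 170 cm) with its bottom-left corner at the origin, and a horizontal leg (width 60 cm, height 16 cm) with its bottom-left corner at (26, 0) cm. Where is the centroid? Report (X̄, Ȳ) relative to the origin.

vertical leg: A = 26 × 170 = 4420.00, centroid at (13.00, 85.00).
horizontal leg: A = 60 × 16 = 960.00, centroid at (56.00, 8.00).
ΣA = 5380.00 cm²
ΣAX̄ = (4420.00)(13.00) + (960.00)(56.00) = 111220.00 cm³
ΣAȲ = (4420.00)(85.00) + (960.00)(8.00) = 383380.00 cm³
X̄ = 111220.00 / 5380.00 = 20.67 cm
Ȳ = 383380.00 / 5380.00 = 71.26 cm

X̄ = 20.67 cm, Ȳ = 71.26 cm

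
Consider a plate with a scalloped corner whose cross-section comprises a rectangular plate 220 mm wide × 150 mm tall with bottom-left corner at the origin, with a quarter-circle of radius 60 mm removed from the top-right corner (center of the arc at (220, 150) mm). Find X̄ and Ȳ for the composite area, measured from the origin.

plate: A = 220 × 150 = 33000.00, centroid at (110.00, 75.00).
removed quarter-circle: A = −¼π·60² = -2827.43, centroid at (194.54, 124.54).
ΣA = 30172.57 mm², ΣAX̄ = 3079964.65 mm³, ΣAȲ = 2122884.99 mm³.
X̄ = 3079964.65/30172.57 = 102.08 mm; Ȳ = 2122884.99/30172.57 = 70.36 mm.

X̄ = 102.08 mm, Ȳ = 70.36 mm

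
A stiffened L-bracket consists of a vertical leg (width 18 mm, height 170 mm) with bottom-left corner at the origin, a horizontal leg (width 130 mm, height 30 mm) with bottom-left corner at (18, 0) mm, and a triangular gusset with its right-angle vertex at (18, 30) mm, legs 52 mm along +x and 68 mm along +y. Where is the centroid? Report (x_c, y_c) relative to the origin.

x_c = 47.40 mm, y_c = 47.17 mm

vertical leg: A = 18 × 170 = 3060.00, centroid at (9.00, 85.00).
horizontal leg: A = 130 × 30 = 3900.00, centroid at (83.00, 15.00).
gusset: A = ½·52·68 = 1768.00, centroid at (35.33, 52.67).
ΣA = 8728.00 mm², ΣAx_c = 413709.33 mm³, ΣAy_c = 411714.67 mm³.
x_c = 413709.33/8728.00 = 47.40 mm; y_c = 411714.67/8728.00 = 47.17 mm.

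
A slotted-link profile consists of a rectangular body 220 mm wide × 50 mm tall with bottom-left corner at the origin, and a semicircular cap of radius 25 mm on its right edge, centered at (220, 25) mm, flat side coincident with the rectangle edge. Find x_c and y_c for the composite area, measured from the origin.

x_c = 119.88 mm, y_c = 25.00 mm

rectangular body: A = 220 × 50 = 11000.00, centroid at (110.00, 25.00).
semicircular end: A = ½π·25² = 981.75, centroid at (230.61, 25.00).
ΣA = 11981.75 mm²
ΣAx_c = (11000.00)(110.00) + (981.75)(230.61) = 1436401.16 mm³
ΣAy_c = (11000.00)(25.00) + (981.75)(25.00) = 299543.69 mm³
x_c = 1436401.16 / 11981.75 = 119.88 mm
y_c = 299543.69 / 11981.75 = 25.00 mm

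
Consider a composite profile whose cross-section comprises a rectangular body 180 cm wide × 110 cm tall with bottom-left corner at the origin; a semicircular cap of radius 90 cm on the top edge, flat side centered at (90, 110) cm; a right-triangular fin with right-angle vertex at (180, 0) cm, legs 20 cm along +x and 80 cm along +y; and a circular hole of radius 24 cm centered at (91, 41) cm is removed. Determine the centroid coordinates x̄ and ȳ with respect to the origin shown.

x̄ = 92.40 cm, ȳ = 92.71 cm

rectangular body: A = 180 × 110 = 19800.00, centroid at (90.00, 55.00).
semicircular top: A = ½π·90² = 12723.45, centroid at (90.00, 148.20).
triangular fin: A = ½·20·80 = 800.00, centroid at (186.67, 26.67).
hole: A = −π·24² = -1809.56, centroid at (91.00, 41.00).
ΣA = 31513.89 cm², ΣAx̄ = 2911774.14 cm³, ΣAȳ = 2921721.01 cm³.
x̄ = 2911774.14/31513.89 = 92.40 cm; ȳ = 2921721.01/31513.89 = 92.71 cm.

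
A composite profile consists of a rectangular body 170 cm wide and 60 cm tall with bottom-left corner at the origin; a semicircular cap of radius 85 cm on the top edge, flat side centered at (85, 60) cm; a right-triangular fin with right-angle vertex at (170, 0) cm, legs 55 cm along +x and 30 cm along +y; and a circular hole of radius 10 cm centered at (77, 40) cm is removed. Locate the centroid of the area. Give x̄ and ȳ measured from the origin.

rectangular body: A = 170 × 60 = 10200.00, centroid at (85.00, 30.00).
semicircular top: A = ½π·85² = 11349.00, centroid at (85.00, 96.08).
triangular fin: A = ½·55·30 = 825.00, centroid at (188.33, 10.00).
hole: A = −π·10² = -314.16, centroid at (77.00, 40.00).
ΣA = 22059.84 cm²
ΣAx̄ = (10200.00)(85.00) + (11349.00)(85.00) + (825.00)(188.33) + (-314.16)(77.00) = 1962850.03 cm³
ΣAȳ = (10200.00)(30.00) + (11349.00)(96.08) + (825.00)(10.00) + (-314.16)(40.00) = 1392040.50 cm³
x̄ = 1962850.03 / 22059.84 = 88.98 cm
ȳ = 1392040.50 / 22059.84 = 63.10 cm

x̄ = 88.98 cm, ȳ = 63.10 cm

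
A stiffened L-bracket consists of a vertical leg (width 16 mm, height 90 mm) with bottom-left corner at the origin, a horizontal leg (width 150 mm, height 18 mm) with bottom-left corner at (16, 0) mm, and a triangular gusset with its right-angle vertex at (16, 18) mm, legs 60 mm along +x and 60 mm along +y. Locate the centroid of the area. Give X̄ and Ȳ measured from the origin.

X̄ = 54.21 mm, Ȳ = 26.52 mm

vertical leg: A = 16 × 90 = 1440.00, centroid at (8.00, 45.00).
horizontal leg: A = 150 × 18 = 2700.00, centroid at (91.00, 9.00).
gusset: A = ½·60·60 = 1800.00, centroid at (36.00, 38.00).
ΣA = 5940.00 mm², ΣAX̄ = 322020.00 mm³, ΣAȲ = 157500.00 mm³.
X̄ = 322020.00/5940.00 = 54.21 mm; Ȳ = 157500.00/5940.00 = 26.52 mm.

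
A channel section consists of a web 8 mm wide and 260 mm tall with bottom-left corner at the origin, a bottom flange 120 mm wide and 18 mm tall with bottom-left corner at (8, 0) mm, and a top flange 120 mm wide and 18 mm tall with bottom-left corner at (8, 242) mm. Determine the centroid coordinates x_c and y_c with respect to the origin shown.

x_c = 47.20 mm, y_c = 130.00 mm

web: A = 8 × 260 = 2080.00, centroid at (4.00, 130.00).
bottom flange: A = 120 × 18 = 2160.00, centroid at (68.00, 9.00).
top flange: A = 120 × 18 = 2160.00, centroid at (68.00, 251.00).
ΣA = 6400.00 mm², ΣAx_c = 302080.00 mm³, ΣAy_c = 832000.00 mm³.
x_c = 302080.00/6400.00 = 47.20 mm; y_c = 832000.00/6400.00 = 130.00 mm.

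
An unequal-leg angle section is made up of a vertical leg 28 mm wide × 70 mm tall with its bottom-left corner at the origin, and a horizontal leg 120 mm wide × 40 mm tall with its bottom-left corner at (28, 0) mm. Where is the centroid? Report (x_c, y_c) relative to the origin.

vertical leg: A = 28 × 70 = 1960.00, centroid at (14.00, 35.00).
horizontal leg: A = 120 × 40 = 4800.00, centroid at (88.00, 20.00).
ΣA = 6760.00 mm², ΣAx_c = 449840.00 mm³, ΣAy_c = 164600.00 mm³.
x_c = 449840.00/6760.00 = 66.54 mm; y_c = 164600.00/6760.00 = 24.35 mm.

x_c = 66.54 mm, y_c = 24.35 mm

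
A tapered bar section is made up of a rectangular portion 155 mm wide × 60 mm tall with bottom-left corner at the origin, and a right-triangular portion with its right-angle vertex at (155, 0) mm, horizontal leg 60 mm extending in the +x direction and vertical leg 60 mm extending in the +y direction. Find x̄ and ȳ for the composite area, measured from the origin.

rectangular portion: A = 155 × 60 = 9300.00, centroid at (77.50, 30.00).
triangular portion: A = ½·60·60 = 1800.00, centroid at (175.00, 20.00).
ΣA = 11100.00 mm²
ΣAx̄ = (9300.00)(77.50) + (1800.00)(175.00) = 1035750.00 mm³
ΣAȳ = (9300.00)(30.00) + (1800.00)(20.00) = 315000.00 mm³
x̄ = 1035750.00 / 11100.00 = 93.31 mm
ȳ = 315000.00 / 11100.00 = 28.38 mm

x̄ = 93.31 mm, ȳ = 28.38 mm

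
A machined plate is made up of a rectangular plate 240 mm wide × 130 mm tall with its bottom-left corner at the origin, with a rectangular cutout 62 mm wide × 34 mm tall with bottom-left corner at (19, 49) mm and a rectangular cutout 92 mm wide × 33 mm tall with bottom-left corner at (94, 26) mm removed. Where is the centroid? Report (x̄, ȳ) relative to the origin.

plate: A = 240 × 130 = 31200.00, centroid at (120.00, 65.00).
hole 1: A = −(62 × 34) = -2108.00, centroid at (50.00, 66.00).
hole 2: A = −(92 × 33) = -3036.00, centroid at (140.00, 42.50).
ΣA = 26056.00 mm², ΣAx̄ = 3213560.00 mm³, ΣAȳ = 1759842.00 mm³.
x̄ = 3213560.00/26056.00 = 123.33 mm; ȳ = 1759842.00/26056.00 = 67.54 mm.

x̄ = 123.33 mm, ȳ = 67.54 mm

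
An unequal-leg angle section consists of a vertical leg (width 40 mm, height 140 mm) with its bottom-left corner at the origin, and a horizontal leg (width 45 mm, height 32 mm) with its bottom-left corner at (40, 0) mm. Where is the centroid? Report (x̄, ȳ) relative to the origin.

x̄ = 28.69 mm, ȳ = 58.95 mm

vertical leg: A = 40 × 140 = 5600.00, centroid at (20.00, 70.00).
horizontal leg: A = 45 × 32 = 1440.00, centroid at (62.50, 16.00).
ΣA = 7040.00 mm²
ΣAx̄ = (5600.00)(20.00) + (1440.00)(62.50) = 202000.00 mm³
ΣAȳ = (5600.00)(70.00) + (1440.00)(16.00) = 415040.00 mm³
x̄ = 202000.00 / 7040.00 = 28.69 mm
ȳ = 415040.00 / 7040.00 = 58.95 mm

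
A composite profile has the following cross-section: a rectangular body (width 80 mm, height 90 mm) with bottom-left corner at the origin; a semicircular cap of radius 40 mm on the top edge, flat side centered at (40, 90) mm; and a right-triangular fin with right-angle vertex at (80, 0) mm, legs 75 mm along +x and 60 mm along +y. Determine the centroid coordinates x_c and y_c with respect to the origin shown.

x_c = 52.22 mm, y_c = 53.32 mm

Part | A | x̄ᵢ | ȳᵢ | A·x̄ᵢ | A·ȳᵢ
rectangular body | 7200.00 | 40.00 | 45.00 | 288000.00 | 324000.00
semicircular top | 2513.27 | 40.00 | 106.98 | 100530.96 | 268861.34
triangular fin | 2250.00 | 105.00 | 20.00 | 236250.00 | 45000.00
Σ | 11963.27 |  |  | 624780.96 | 637861.34
x_c = 624780.96 / 11963.27 = 52.22 mm
y_c = 637861.34 / 11963.27 = 53.32 mm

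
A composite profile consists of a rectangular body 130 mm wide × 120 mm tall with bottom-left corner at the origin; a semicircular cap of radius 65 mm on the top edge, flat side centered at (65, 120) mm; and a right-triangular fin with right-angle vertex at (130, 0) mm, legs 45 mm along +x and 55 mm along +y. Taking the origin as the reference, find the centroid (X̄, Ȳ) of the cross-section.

X̄ = 69.22 mm, Ȳ = 82.57 mm

rectangular body: A = 130 × 120 = 15600.00, centroid at (65.00, 60.00).
semicircular top: A = ½π·65² = 6636.61, centroid at (65.00, 147.59).
triangular fin: A = ½·45·55 = 1237.50, centroid at (145.00, 18.33).
ΣA = 23474.11 mm², ΣAX̄ = 1624817.44 mm³, ΣAȲ = 1938164.57 mm³.
X̄ = 1624817.44/23474.11 = 69.22 mm; Ȳ = 1938164.57/23474.11 = 82.57 mm.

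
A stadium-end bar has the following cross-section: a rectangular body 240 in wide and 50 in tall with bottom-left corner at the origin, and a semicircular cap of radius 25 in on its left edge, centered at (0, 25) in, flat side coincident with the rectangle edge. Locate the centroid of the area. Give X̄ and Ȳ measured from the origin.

rectangular body: A = 240 × 50 = 12000.00, centroid at (120.00, 25.00).
semicircular end: A = ½π·25² = 981.75, centroid at (-10.61, 25.00).
ΣA = 12981.75 in²
ΣAX̄ = (12000.00)(120.00) + (981.75)(-10.61) = 1429583.33 in³
ΣAȲ = (12000.00)(25.00) + (981.75)(25.00) = 324543.69 in³
X̄ = 1429583.33 / 12981.75 = 110.12 in
Ȳ = 324543.69 / 12981.75 = 25.00 in

X̄ = 110.12 in, Ȳ = 25.00 in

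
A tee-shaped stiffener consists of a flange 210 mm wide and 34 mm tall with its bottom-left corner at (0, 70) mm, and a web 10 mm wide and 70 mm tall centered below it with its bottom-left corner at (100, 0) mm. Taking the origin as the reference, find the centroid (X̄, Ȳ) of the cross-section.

web: A = 10 × 70 = 700.00, centroid at (105.00, 35.00).
flange: A = 210 × 34 = 7140.00, centroid at (105.00, 87.00).
ΣA = 7840.00 mm², ΣAX̄ = 823200.00 mm³, ΣAȲ = 645680.00 mm³.
X̄ = 823200.00/7840.00 = 105.00 mm; Ȳ = 645680.00/7840.00 = 82.36 mm.

X̄ = 105.00 mm, Ȳ = 82.36 mm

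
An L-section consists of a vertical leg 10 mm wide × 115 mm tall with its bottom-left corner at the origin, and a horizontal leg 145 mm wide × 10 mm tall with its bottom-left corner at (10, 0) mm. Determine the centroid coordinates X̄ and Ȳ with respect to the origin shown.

X̄ = 48.22 mm, Ȳ = 28.22 mm

vertical leg: A = 10 × 115 = 1150.00, centroid at (5.00, 57.50).
horizontal leg: A = 145 × 10 = 1450.00, centroid at (82.50, 5.00).
ΣA = 2600.00 mm², ΣAX̄ = 125375.00 mm³, ΣAȲ = 73375.00 mm³.
X̄ = 125375.00/2600.00 = 48.22 mm; Ȳ = 73375.00/2600.00 = 28.22 mm.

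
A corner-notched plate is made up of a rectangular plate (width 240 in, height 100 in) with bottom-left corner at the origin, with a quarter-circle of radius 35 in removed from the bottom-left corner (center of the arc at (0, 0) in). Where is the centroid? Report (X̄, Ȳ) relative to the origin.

X̄ = 124.39 in, Ȳ = 51.47 in

plate: A = 240 × 100 = 24000.00, centroid at (120.00, 50.00).
removed quarter-circle: A = −¼π·35² = -962.11, centroid at (14.85, 14.85).
ΣA = 23037.89 in², ΣAX̄ = 2865708.33 in³, ΣAȲ = 1185708.33 in³.
X̄ = 2865708.33/23037.89 = 124.39 in; Ȳ = 1185708.33/23037.89 = 51.47 in.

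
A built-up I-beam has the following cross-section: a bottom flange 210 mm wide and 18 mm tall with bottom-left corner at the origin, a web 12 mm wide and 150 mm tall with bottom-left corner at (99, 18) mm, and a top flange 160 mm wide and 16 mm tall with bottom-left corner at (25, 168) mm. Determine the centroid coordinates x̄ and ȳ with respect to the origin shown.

x̄ = 105.00 mm, ȳ = 80.10 mm

bottom flange: A = 210 × 18 = 3780.00, centroid at (105.00, 9.00).
web: A = 12 × 150 = 1800.00, centroid at (105.00, 93.00).
top flange: A = 160 × 16 = 2560.00, centroid at (105.00, 176.00).
ΣA = 8140.00 mm², ΣAx̄ = 854700.00 mm³, ΣAȳ = 651980.00 mm³.
x̄ = 854700.00/8140.00 = 105.00 mm; ȳ = 651980.00/8140.00 = 80.10 mm.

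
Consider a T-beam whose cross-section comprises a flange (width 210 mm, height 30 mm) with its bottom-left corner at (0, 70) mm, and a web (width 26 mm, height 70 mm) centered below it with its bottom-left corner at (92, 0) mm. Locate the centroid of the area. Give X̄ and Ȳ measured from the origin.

X̄ = 105.00 mm, Ȳ = 73.79 mm

web: A = 26 × 70 = 1820.00, centroid at (105.00, 35.00).
flange: A = 210 × 30 = 6300.00, centroid at (105.00, 85.00).
ΣA = 8120.00 mm²
ΣAX̄ = (1820.00)(105.00) + (6300.00)(105.00) = 852600.00 mm³
ΣAȲ = (1820.00)(35.00) + (6300.00)(85.00) = 599200.00 mm³
X̄ = 852600.00 / 8120.00 = 105.00 mm
Ȳ = 599200.00 / 8120.00 = 73.79 mm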